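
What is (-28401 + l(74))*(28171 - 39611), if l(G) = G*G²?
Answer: -4310855120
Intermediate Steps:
l(G) = G³
(-28401 + l(74))*(28171 - 39611) = (-28401 + 74³)*(28171 - 39611) = (-28401 + 405224)*(-11440) = 376823*(-11440) = -4310855120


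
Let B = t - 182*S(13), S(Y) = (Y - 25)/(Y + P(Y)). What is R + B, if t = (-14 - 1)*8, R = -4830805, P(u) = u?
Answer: -4830841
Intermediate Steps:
t = -120 (t = -15*8 = -120)
S(Y) = (-25 + Y)/(2*Y) (S(Y) = (Y - 25)/(Y + Y) = (-25 + Y)/((2*Y)) = (-25 + Y)*(1/(2*Y)) = (-25 + Y)/(2*Y))
B = -36 (B = -120 - 91*(-25 + 13)/13 = -120 - 91*(-12)/13 = -120 - 182*(-6/13) = -120 + 84 = -36)
R + B = -4830805 - 36 = -4830841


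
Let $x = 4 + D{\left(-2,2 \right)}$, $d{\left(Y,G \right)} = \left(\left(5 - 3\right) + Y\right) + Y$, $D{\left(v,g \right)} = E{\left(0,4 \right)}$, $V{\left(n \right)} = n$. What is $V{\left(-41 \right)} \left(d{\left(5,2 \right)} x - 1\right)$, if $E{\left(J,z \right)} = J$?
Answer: $-1927$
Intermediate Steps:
$D{\left(v,g \right)} = 0$
$d{\left(Y,G \right)} = 2 + 2 Y$ ($d{\left(Y,G \right)} = \left(2 + Y\right) + Y = 2 + 2 Y$)
$x = 4$ ($x = 4 + 0 = 4$)
$V{\left(-41 \right)} \left(d{\left(5,2 \right)} x - 1\right) = - 41 \left(\left(2 + 2 \cdot 5\right) 4 - 1\right) = - 41 \left(\left(2 + 10\right) 4 - 1\right) = - 41 \left(12 \cdot 4 - 1\right) = - 41 \left(48 - 1\right) = \left(-41\right) 47 = -1927$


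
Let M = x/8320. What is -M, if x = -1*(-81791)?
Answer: -81791/8320 ≈ -9.8306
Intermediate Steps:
x = 81791
M = 81791/8320 ≈ 9.8306
-M = -1*81791/8320 = -81791/8320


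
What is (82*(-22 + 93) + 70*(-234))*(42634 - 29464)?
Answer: -139048860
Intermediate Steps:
(82*(-22 + 93) + 70*(-234))*(42634 - 29464) = (82*71 - 16380)*13170 = (5822 - 16380)*13170 = -10558*13170 = -139048860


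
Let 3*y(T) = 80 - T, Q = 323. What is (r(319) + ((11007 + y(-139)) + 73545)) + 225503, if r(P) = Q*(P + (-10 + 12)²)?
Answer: 414457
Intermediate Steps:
r(P) = 1292 + 323*P (r(P) = 323*(P + (-10 + 12)²) = 323*(P + 2²) = 323*(P + 4) = 323*(4 + P) = 1292 + 323*P)
y(T) = 80/3 - T/3 (y(T) = (80 - T)/3 = 80/3 - T/3)
(r(319) + ((11007 + y(-139)) + 73545)) + 225503 = ((1292 + 323*319) + ((11007 + (80/3 - ⅓*(-139))) + 73545)) + 225503 = ((1292 + 103037) + ((11007 + (80/3 + 139/3)) + 73545)) + 225503 = (104329 + ((11007 + 73) + 73545)) + 225503 = (104329 + (11080 + 73545)) + 225503 = (104329 + 84625) + 225503 = 188954 + 225503 = 414457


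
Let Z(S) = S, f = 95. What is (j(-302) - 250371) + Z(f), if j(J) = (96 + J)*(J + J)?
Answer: -125852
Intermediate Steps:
j(J) = 2*J*(96 + J) (j(J) = (96 + J)*(2*J) = 2*J*(96 + J))
(j(-302) - 250371) + Z(f) = (2*(-302)*(96 - 302) - 250371) + 95 = (2*(-302)*(-206) - 250371) + 95 = (124424 - 250371) + 95 = -125947 + 95 = -125852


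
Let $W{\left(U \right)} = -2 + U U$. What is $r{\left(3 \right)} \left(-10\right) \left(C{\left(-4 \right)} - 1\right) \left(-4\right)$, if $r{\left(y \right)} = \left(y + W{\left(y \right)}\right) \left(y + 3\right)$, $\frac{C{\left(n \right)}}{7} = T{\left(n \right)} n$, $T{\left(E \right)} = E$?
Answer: $266400$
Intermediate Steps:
$W{\left(U \right)} = -2 + U^{2}$
$C{\left(n \right)} = 7 n^{2}$ ($C{\left(n \right)} = 7 n n = 7 n^{2}$)
$r{\left(y \right)} = \left(3 + y\right) \left(-2 + y + y^{2}\right)$ ($r{\left(y \right)} = \left(y + \left(-2 + y^{2}\right)\right) \left(y + 3\right) = \left(-2 + y + y^{2}\right) \left(3 + y\right) = \left(3 + y\right) \left(-2 + y + y^{2}\right)$)
$r{\left(3 \right)} \left(-10\right) \left(C{\left(-4 \right)} - 1\right) \left(-4\right) = \left(-6 + 3 + 3^{3} + 4 \cdot 3^{2}\right) \left(-10\right) \left(7 \left(-4\right)^{2} - 1\right) \left(-4\right) = \left(-6 + 3 + 27 + 4 \cdot 9\right) \left(-10\right) \left(7 \cdot 16 - 1\right) \left(-4\right) = \left(-6 + 3 + 27 + 36\right) \left(-10\right) \left(112 - 1\right) \left(-4\right) = 60 \left(-10\right) 111 \left(-4\right) = \left(-600\right) \left(-444\right) = 266400$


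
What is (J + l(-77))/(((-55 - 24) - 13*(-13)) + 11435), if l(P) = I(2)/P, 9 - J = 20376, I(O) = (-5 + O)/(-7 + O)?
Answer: -7841298/4437125 ≈ -1.7672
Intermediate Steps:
I(O) = (-5 + O)/(-7 + O)
J = -20367 (J = 9 - 1*20376 = 9 - 20376 = -20367)
l(P) = 3/(5*P) (l(P) = ((-5 + 2)/(-7 + 2))/P = (-3/(-5))/P = (-1/5*(-3))/P = 3/(5*P))
(J + l(-77))/(((-55 - 24) - 13*(-13)) + 11435) = (-20367 + (3/5)/(-77))/(((-55 - 24) - 13*(-13)) + 11435) = (-20367 + (3/5)*(-1/77))/((-79 + 169) + 11435) = (-20367 - 3/385)/(90 + 11435) = -7841298/385/11525 = -7841298/385*1/11525 = -7841298/4437125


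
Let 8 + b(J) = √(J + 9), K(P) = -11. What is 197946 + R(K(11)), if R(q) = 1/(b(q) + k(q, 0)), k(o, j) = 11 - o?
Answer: 19596661/99 - I*√2/198 ≈ 1.9795e+5 - 0.0071425*I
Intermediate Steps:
b(J) = -8 + √(9 + J) (b(J) = -8 + √(J + 9) = -8 + √(9 + J))
R(q) = 1/(3 + √(9 + q) - q) (R(q) = 1/((-8 + √(9 + q)) + (11 - q)) = 1/(3 + √(9 + q) - q))
197946 + R(K(11)) = 197946 + 1/(3 + √(9 - 11) - 1*(-11)) = 197946 + 1/(3 + √(-2) + 11) = 197946 + 1/(3 + I*√2 + 11) = 197946 + 1/(14 + I*√2)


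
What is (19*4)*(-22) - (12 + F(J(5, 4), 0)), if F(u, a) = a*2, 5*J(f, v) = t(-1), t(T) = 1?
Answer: -1684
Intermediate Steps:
J(f, v) = 1/5 (J(f, v) = (1/5)*1 = 1/5)
F(u, a) = 2*a
(19*4)*(-22) - (12 + F(J(5, 4), 0)) = (19*4)*(-22) - (12 + 2*0) = 76*(-22) - (12 + 0) = -1672 - 1*12 = -1672 - 12 = -1684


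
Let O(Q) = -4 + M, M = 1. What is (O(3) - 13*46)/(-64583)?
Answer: 601/64583 ≈ 0.0093058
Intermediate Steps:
O(Q) = -3 (O(Q) = -4 + 1 = -3)
(O(3) - 13*46)/(-64583) = (-3 - 13*46)/(-64583) = (-3 - 598)*(-1/64583) = -601*(-1/64583) = 601/64583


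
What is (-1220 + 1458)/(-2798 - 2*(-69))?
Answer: -17/190 ≈ -0.089474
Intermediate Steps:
(-1220 + 1458)/(-2798 - 2*(-69)) = 238/(-2798 + 138) = 238/(-2660) = 238*(-1/2660) = -17/190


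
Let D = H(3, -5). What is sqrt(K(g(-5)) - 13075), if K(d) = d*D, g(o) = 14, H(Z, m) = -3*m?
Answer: I*sqrt(12865) ≈ 113.42*I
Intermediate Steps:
D = 15 (D = -3*(-5) = 15)
K(d) = 15*d (K(d) = d*15 = 15*d)
sqrt(K(g(-5)) - 13075) = sqrt(15*14 - 13075) = sqrt(210 - 13075) = sqrt(-12865) = I*sqrt(12865)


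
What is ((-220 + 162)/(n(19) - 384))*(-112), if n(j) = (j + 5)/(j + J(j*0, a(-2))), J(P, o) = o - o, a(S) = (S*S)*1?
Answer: -15428/909 ≈ -16.973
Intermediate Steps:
a(S) = S**2 (a(S) = S**2*1 = S**2)
J(P, o) = 0
n(j) = (5 + j)/j (n(j) = (j + 5)/(j + 0) = (5 + j)/j)
((-220 + 162)/(n(19) - 384))*(-112) = ((-220 + 162)/((5 + 19)/19 - 384))*(-112) = -58/((1/19)*24 - 384)*(-112) = -58/(24/19 - 384)*(-112) = -58/(-7272/19)*(-112) = -58*(-19/7272)*(-112) = (551/3636)*(-112) = -15428/909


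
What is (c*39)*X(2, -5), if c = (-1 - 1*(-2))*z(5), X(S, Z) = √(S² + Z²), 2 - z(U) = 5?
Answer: -117*√29 ≈ -630.06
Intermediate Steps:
z(U) = -3 (z(U) = 2 - 1*5 = 2 - 5 = -3)
c = -3 (c = (-1 - 1*(-2))*(-3) = (-1 + 2)*(-3) = 1*(-3) = -3)
(c*39)*X(2, -5) = (-3*39)*√(2² + (-5)²) = -117*√(4 + 25) = -117*√29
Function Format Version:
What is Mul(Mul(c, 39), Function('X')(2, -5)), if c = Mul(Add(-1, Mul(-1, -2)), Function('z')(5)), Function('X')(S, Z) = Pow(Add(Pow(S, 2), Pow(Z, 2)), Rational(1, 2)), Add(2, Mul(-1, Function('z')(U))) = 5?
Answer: Mul(-117, Pow(29, Rational(1, 2))) ≈ -630.06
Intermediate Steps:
Function('z')(U) = -3 (Function('z')(U) = Add(2, Mul(-1, 5)) = Add(2, -5) = -3)
c = -3 (c = Mul(Add(-1, Mul(-1, -2)), -3) = Mul(Add(-1, 2), -3) = Mul(1, -3) = -3)
Mul(Mul(c, 39), Function('X')(2, -5)) = Mul(Mul(-3, 39), Pow(Add(Pow(2, 2), Pow(-5, 2)), Rational(1, 2))) = Mul(-117, Pow(Add(4, 25), Rational(1, 2))) = Mul(-117, Pow(29, Rational(1, 2)))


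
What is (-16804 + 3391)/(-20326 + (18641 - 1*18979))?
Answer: 4471/6888 ≈ 0.64910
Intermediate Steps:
(-16804 + 3391)/(-20326 + (18641 - 1*18979)) = -13413/(-20326 + (18641 - 18979)) = -13413/(-20326 - 338) = -13413/(-20664) = -13413*(-1/20664) = 4471/6888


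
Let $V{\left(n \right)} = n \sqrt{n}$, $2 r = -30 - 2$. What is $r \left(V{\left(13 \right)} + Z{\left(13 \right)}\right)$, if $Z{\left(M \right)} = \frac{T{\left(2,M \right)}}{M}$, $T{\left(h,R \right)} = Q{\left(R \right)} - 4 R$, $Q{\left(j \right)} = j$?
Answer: $48 - 208 \sqrt{13} \approx -701.96$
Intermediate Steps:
$T{\left(h,R \right)} = - 3 R$ ($T{\left(h,R \right)} = R - 4 R = - 3 R$)
$r = -16$ ($r = \frac{-30 - 2}{2} = \frac{1}{2} \left(-32\right) = -16$)
$V{\left(n \right)} = n^{\frac{3}{2}}$
$Z{\left(M \right)} = -3$ ($Z{\left(M \right)} = \frac{\left(-3\right) M}{M} = -3$)
$r \left(V{\left(13 \right)} + Z{\left(13 \right)}\right) = - 16 \left(13^{\frac{3}{2}} - 3\right) = - 16 \left(13 \sqrt{13} - 3\right) = - 16 \left(-3 + 13 \sqrt{13}\right) = 48 - 208 \sqrt{13}$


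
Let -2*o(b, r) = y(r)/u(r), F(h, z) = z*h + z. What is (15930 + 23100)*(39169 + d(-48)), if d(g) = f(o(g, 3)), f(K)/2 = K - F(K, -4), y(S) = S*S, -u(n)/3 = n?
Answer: 1529273460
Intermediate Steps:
u(n) = -3*n
y(S) = S²
F(h, z) = z + h*z (F(h, z) = h*z + z = z + h*z)
o(b, r) = r/6 (o(b, r) = -r²/(2*((-3*r))) = -r²*(-1/(3*r))/2 = -(-1)*r/6 = r/6)
f(K) = 8 + 10*K (f(K) = 2*(K - (-4)*(1 + K)) = 2*(K - (-4 - 4*K)) = 2*(K + (4 + 4*K)) = 2*(4 + 5*K) = 8 + 10*K)
d(g) = 13 (d(g) = 8 + 10*((⅙)*3) = 8 + 10*(½) = 8 + 5 = 13)
(15930 + 23100)*(39169 + d(-48)) = (15930 + 23100)*(39169 + 13) = 39030*39182 = 1529273460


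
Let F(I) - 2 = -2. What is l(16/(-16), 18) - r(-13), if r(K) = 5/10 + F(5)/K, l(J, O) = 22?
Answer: 43/2 ≈ 21.500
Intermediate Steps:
F(I) = 0 (F(I) = 2 - 2 = 0)
r(K) = ½ (r(K) = 5/10 + 0/K = 5*(⅒) + 0 = ½ + 0 = ½)
l(16/(-16), 18) - r(-13) = 22 - 1*½ = 22 - ½ = 43/2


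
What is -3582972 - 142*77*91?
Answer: -4577966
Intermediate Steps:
-3582972 - 142*77*91 = -3582972 - 10934*91 = -3582972 - 994994 = -4577966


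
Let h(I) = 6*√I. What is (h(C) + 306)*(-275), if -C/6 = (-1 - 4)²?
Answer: -84150 - 8250*I*√6 ≈ -84150.0 - 20208.0*I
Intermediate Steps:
C = -150 (C = -6*(-1 - 4)² = -6*(-5)² = -6*25 = -150)
(h(C) + 306)*(-275) = (6*√(-150) + 306)*(-275) = (6*(5*I*√6) + 306)*(-275) = (30*I*√6 + 306)*(-275) = (306 + 30*I*√6)*(-275) = -84150 - 8250*I*√6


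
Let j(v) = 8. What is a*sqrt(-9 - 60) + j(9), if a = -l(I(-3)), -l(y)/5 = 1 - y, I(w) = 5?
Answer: 8 - 20*I*sqrt(69) ≈ 8.0 - 166.13*I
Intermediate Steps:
l(y) = -5 + 5*y (l(y) = -5*(1 - y) = -5 + 5*y)
a = -20 (a = -(-5 + 5*5) = -(-5 + 25) = -1*20 = -20)
a*sqrt(-9 - 60) + j(9) = -20*sqrt(-9 - 60) + 8 = -20*I*sqrt(69) + 8 = 8 - 20*I*sqrt(69)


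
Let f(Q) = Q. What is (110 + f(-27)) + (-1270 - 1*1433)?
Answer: -2620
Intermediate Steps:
(110 + f(-27)) + (-1270 - 1*1433) = (110 - 27) + (-1270 - 1*1433) = 83 + (-1270 - 1433) = 83 - 2703 = -2620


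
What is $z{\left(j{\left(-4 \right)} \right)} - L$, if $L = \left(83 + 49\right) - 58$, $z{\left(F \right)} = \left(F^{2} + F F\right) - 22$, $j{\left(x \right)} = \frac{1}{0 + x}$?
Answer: $- \frac{767}{8} \approx -95.875$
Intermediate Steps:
$j{\left(x \right)} = \frac{1}{x}$
$z{\left(F \right)} = -22 + 2 F^{2}$ ($z{\left(F \right)} = \left(F^{2} + F^{2}\right) - 22 = 2 F^{2} - 22 = -22 + 2 F^{2}$)
$L = 74$ ($L = 132 - 58 = 74$)
$z{\left(j{\left(-4 \right)} \right)} - L = \left(-22 + 2 \left(\frac{1}{-4}\right)^{2}\right) - 74 = \left(-22 + 2 \left(- \frac{1}{4}\right)^{2}\right) - 74 = \left(-22 + 2 \cdot \frac{1}{16}\right) - 74 = \left(-22 + \frac{1}{8}\right) - 74 = - \frac{175}{8} - 74 = - \frac{767}{8}$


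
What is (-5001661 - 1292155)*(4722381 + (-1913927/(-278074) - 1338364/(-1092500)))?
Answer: -1128671745768749100533972/37974480625 ≈ -2.9722e+13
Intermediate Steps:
(-5001661 - 1292155)*(4722381 + (-1913927/(-278074) - 1338364/(-1092500))) = -6293816*(4722381 + (-1913927*(-1/278074) - 1338364*(-1/1092500))) = -6293816*(4722381 + (1913927/278074 + 334591/273125)) = -6293816*(4722381 + 615782369609/75948961250) = -6293816*358660547359105859/75948961250 = -1128671745768749100533972/37974480625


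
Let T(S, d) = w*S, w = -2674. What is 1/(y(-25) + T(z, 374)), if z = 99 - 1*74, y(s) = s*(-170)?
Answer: -1/62600 ≈ -1.5974e-5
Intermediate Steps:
y(s) = -170*s
z = 25 (z = 99 - 74 = 25)
T(S, d) = -2674*S
1/(y(-25) + T(z, 374)) = 1/(-170*(-25) - 2674*25) = 1/(4250 - 66850) = 1/(-62600) = -1/62600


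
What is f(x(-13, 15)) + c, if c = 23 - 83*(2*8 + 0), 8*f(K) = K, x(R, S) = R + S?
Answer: -5219/4 ≈ -1304.8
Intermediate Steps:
f(K) = K/8
c = -1305 (c = 23 - 83*(16 + 0) = 23 - 83*16 = 23 - 1328 = -1305)
f(x(-13, 15)) + c = (-13 + 15)/8 - 1305 = (⅛)*2 - 1305 = ¼ - 1305 = -5219/4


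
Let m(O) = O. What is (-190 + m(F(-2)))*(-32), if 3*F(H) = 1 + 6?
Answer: 18016/3 ≈ 6005.3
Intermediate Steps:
F(H) = 7/3 (F(H) = (1 + 6)/3 = (⅓)*7 = 7/3)
(-190 + m(F(-2)))*(-32) = (-190 + 7/3)*(-32) = -563/3*(-32) = 18016/3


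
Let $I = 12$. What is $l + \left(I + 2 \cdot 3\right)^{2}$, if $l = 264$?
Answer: $588$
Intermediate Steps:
$l + \left(I + 2 \cdot 3\right)^{2} = 264 + \left(12 + 2 \cdot 3\right)^{2} = 264 + \left(12 + 6\right)^{2} = 264 + 18^{2} = 264 + 324 = 588$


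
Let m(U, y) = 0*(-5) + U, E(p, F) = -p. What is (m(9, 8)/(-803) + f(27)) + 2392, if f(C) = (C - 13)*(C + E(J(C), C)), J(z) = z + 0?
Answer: 1920767/803 ≈ 2392.0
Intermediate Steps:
J(z) = z
m(U, y) = U (m(U, y) = 0 + U = U)
f(C) = 0 (f(C) = (C - 13)*(C - C) = (-13 + C)*0 = 0)
(m(9, 8)/(-803) + f(27)) + 2392 = (9/(-803) + 0) + 2392 = (9*(-1/803) + 0) + 2392 = (-9/803 + 0) + 2392 = -9/803 + 2392 = 1920767/803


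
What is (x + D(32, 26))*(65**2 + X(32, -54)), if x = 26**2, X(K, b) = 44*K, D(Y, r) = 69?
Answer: 4196585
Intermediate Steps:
x = 676
(x + D(32, 26))*(65**2 + X(32, -54)) = (676 + 69)*(65**2 + 44*32) = 745*(4225 + 1408) = 745*5633 = 4196585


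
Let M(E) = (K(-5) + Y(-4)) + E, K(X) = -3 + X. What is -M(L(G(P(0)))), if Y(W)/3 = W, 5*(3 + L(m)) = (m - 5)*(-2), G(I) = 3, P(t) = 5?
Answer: 111/5 ≈ 22.200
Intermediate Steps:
L(m) = -1 - 2*m/5 (L(m) = -3 + ((m - 5)*(-2))/5 = -3 + ((-5 + m)*(-2))/5 = -3 + (10 - 2*m)/5 = -3 + (2 - 2*m/5) = -1 - 2*m/5)
Y(W) = 3*W
M(E) = -20 + E (M(E) = ((-3 - 5) + 3*(-4)) + E = (-8 - 12) + E = -20 + E)
-M(L(G(P(0)))) = -(-20 + (-1 - ⅖*3)) = -(-20 + (-1 - 6/5)) = -(-20 - 11/5) = -1*(-111/5) = 111/5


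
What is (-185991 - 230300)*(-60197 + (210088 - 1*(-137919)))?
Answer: -119812712710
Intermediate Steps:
(-185991 - 230300)*(-60197 + (210088 - 1*(-137919))) = -416291*(-60197 + (210088 + 137919)) = -416291*(-60197 + 348007) = -416291*287810 = -119812712710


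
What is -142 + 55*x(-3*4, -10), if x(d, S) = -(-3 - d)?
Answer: -637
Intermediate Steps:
x(d, S) = 3 + d
-142 + 55*x(-3*4, -10) = -142 + 55*(3 - 3*4) = -142 + 55*(3 - 12) = -142 + 55*(-9) = -142 - 495 = -637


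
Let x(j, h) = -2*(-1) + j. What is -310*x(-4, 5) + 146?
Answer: 766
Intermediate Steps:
x(j, h) = 2 + j
-310*x(-4, 5) + 146 = -310*(2 - 4) + 146 = -310*(-2) + 146 = 620 + 146 = 766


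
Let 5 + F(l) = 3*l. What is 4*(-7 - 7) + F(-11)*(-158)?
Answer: 5948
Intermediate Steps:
F(l) = -5 + 3*l
4*(-7 - 7) + F(-11)*(-158) = 4*(-7 - 7) + (-5 + 3*(-11))*(-158) = 4*(-14) + (-5 - 33)*(-158) = -56 - 38*(-158) = -56 + 6004 = 5948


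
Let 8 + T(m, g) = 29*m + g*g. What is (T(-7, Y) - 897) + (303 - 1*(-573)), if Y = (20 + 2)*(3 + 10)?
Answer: 81564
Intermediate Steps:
Y = 286 (Y = 22*13 = 286)
T(m, g) = -8 + g² + 29*m (T(m, g) = -8 + (29*m + g*g) = -8 + (29*m + g²) = -8 + (g² + 29*m) = -8 + g² + 29*m)
(T(-7, Y) - 897) + (303 - 1*(-573)) = ((-8 + 286² + 29*(-7)) - 897) + (303 - 1*(-573)) = ((-8 + 81796 - 203) - 897) + (303 + 573) = (81585 - 897) + 876 = 80688 + 876 = 81564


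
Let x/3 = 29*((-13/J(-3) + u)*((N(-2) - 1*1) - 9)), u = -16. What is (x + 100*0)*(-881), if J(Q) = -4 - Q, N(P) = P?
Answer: -2759292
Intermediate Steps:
x = 3132 (x = 3*(29*((-13/(-4 - 1*(-3)) - 16)*((-2 - 1*1) - 9))) = 3*(29*((-13/(-4 + 3) - 16)*((-2 - 1) - 9))) = 3*(29*((-13/(-1) - 16)*(-3 - 9))) = 3*(29*((-13*(-1) - 16)*(-12))) = 3*(29*((13 - 16)*(-12))) = 3*(29*(-3*(-12))) = 3*(29*36) = 3*1044 = 3132)
(x + 100*0)*(-881) = (3132 + 100*0)*(-881) = (3132 + 0)*(-881) = 3132*(-881) = -2759292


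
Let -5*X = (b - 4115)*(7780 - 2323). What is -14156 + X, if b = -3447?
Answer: 41195054/5 ≈ 8.2390e+6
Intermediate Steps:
X = 41265834/5 (X = -(-3447 - 4115)*(7780 - 2323)/5 = -(-7562)*5457/5 = -⅕*(-41265834) = 41265834/5 ≈ 8.2532e+6)
-14156 + X = -14156 + 41265834/5 = 41195054/5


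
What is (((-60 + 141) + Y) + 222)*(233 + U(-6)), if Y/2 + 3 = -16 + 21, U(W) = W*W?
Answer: 82583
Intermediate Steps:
U(W) = W**2
Y = 4 (Y = -6 + 2*(-16 + 21) = -6 + 2*5 = -6 + 10 = 4)
(((-60 + 141) + Y) + 222)*(233 + U(-6)) = (((-60 + 141) + 4) + 222)*(233 + (-6)**2) = ((81 + 4) + 222)*(233 + 36) = (85 + 222)*269 = 307*269 = 82583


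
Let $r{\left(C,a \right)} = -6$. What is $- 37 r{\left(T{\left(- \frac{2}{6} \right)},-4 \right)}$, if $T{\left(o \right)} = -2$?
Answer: $222$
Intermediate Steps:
$- 37 r{\left(T{\left(- \frac{2}{6} \right)},-4 \right)} = \left(-37\right) \left(-6\right) = 222$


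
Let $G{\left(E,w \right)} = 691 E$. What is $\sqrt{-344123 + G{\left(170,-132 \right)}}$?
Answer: $i \sqrt{226653} \approx 476.08 i$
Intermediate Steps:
$\sqrt{-344123 + G{\left(170,-132 \right)}} = \sqrt{-344123 + 691 \cdot 170} = \sqrt{-344123 + 117470} = \sqrt{-226653} = i \sqrt{226653}$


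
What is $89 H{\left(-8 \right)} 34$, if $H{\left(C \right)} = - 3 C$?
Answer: $72624$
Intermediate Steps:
$89 H{\left(-8 \right)} 34 = 89 \left(\left(-3\right) \left(-8\right)\right) 34 = 89 \cdot 24 \cdot 34 = 2136 \cdot 34 = 72624$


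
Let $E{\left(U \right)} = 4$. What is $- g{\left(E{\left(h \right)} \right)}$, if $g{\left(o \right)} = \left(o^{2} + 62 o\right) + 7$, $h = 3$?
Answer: $-271$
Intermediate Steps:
$g{\left(o \right)} = 7 + o^{2} + 62 o$
$- g{\left(E{\left(h \right)} \right)} = - (7 + 4^{2} + 62 \cdot 4) = - (7 + 16 + 248) = \left(-1\right) 271 = -271$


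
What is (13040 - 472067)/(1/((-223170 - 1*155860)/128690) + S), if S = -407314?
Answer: 5799500127/5146145137 ≈ 1.1270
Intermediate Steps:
(13040 - 472067)/(1/((-223170 - 1*155860)/128690) + S) = (13040 - 472067)/(1/((-223170 - 1*155860)/128690) - 407314) = -459027/(1/((-223170 - 155860)*(1/128690)) - 407314) = -459027/(1/(-379030*1/128690) - 407314) = -459027/(1/(-37903/12869) - 407314) = -459027/(-12869/37903 - 407314) = -459027/(-15438435411/37903) = -459027*(-37903/15438435411) = 5799500127/5146145137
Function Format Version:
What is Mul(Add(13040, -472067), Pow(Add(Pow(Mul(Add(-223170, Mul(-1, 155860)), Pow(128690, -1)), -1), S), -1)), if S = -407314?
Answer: Rational(5799500127, 5146145137) ≈ 1.1270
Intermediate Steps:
Mul(Add(13040, -472067), Pow(Add(Pow(Mul(Add(-223170, Mul(-1, 155860)), Pow(128690, -1)), -1), S), -1)) = Mul(Add(13040, -472067), Pow(Add(Pow(Mul(Add(-223170, Mul(-1, 155860)), Pow(128690, -1)), -1), -407314), -1)) = Mul(-459027, Pow(Add(Pow(Mul(Add(-223170, -155860), Rational(1, 128690)), -1), -407314), -1)) = Mul(-459027, Pow(Add(Pow(Mul(-379030, Rational(1, 128690)), -1), -407314), -1)) = Mul(-459027, Pow(Add(Pow(Rational(-37903, 12869), -1), -407314), -1)) = Mul(-459027, Pow(Add(Rational(-12869, 37903), -407314), -1)) = Mul(-459027, Pow(Rational(-15438435411, 37903), -1)) = Mul(-459027, Rational(-37903, 15438435411)) = Rational(5799500127, 5146145137)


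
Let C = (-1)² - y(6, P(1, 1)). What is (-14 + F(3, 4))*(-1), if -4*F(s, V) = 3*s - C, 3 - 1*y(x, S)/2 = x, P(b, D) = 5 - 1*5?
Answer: 29/2 ≈ 14.500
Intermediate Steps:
P(b, D) = 0 (P(b, D) = 5 - 5 = 0)
y(x, S) = 6 - 2*x
C = 7 (C = (-1)² - (6 - 2*6) = 1 - (6 - 12) = 1 - 1*(-6) = 1 + 6 = 7)
F(s, V) = 7/4 - 3*s/4 (F(s, V) = -(3*s - 1*7)/4 = -(3*s - 7)/4 = -(-7 + 3*s)/4 = 7/4 - 3*s/4)
(-14 + F(3, 4))*(-1) = (-14 + (7/4 - ¾*3))*(-1) = (-14 + (7/4 - 9/4))*(-1) = (-14 - ½)*(-1) = -29/2*(-1) = 29/2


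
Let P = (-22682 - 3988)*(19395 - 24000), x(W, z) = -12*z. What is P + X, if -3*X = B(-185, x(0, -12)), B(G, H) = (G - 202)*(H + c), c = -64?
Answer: 122825670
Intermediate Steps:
B(G, H) = (-202 + G)*(-64 + H) (B(G, H) = (G - 202)*(H - 64) = (-202 + G)*(-64 + H))
X = 10320 (X = -(12928 - (-2424)*(-12) - 64*(-185) - (-2220)*(-12))/3 = -(12928 - 202*144 + 11840 - 185*144)/3 = -(12928 - 29088 + 11840 - 26640)/3 = -⅓*(-30960) = 10320)
P = 122815350 (P = -26670*(-4605) = 122815350)
P + X = 122815350 + 10320 = 122825670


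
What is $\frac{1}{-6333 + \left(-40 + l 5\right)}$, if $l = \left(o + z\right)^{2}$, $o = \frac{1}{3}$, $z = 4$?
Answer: $- \frac{9}{56512} \approx -0.00015926$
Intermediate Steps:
$o = \frac{1}{3} \approx 0.33333$
$l = \frac{169}{9}$ ($l = \left(\frac{1}{3} + 4\right)^{2} = \left(\frac{13}{3}\right)^{2} = \frac{169}{9} \approx 18.778$)
$\frac{1}{-6333 + \left(-40 + l 5\right)} = \frac{1}{-6333 + \left(-40 + \frac{169}{9} \cdot 5\right)} = \frac{1}{-6333 + \left(-40 + \frac{845}{9}\right)} = \frac{1}{-6333 + \frac{485}{9}} = \frac{1}{- \frac{56512}{9}} = - \frac{9}{56512}$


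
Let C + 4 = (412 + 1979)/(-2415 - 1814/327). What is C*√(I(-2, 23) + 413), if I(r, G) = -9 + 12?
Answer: -15791732*√26/791519 ≈ -101.73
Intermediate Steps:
I(r, G) = 3
C = -3947933/791519 (C = -4 + (412 + 1979)/(-2415 - 1814/327) = -4 + 2391/(-2415 - 1814*1/327) = -4 + 2391/(-2415 - 1814/327) = -4 + 2391/(-791519/327) = -4 + 2391*(-327/791519) = -4 - 781857/791519 = -3947933/791519 ≈ -4.9878)
C*√(I(-2, 23) + 413) = -3947933*√(3 + 413)/791519 = -15791732*√26/791519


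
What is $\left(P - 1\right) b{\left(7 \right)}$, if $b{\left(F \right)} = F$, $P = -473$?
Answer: $-3318$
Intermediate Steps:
$\left(P - 1\right) b{\left(7 \right)} = \left(-473 - 1\right) 7 = \left(-474\right) 7 = -3318$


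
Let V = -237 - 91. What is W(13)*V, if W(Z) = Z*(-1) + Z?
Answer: 0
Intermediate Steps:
V = -328
W(Z) = 0 (W(Z) = -Z + Z = 0)
W(13)*V = 0*(-328) = 0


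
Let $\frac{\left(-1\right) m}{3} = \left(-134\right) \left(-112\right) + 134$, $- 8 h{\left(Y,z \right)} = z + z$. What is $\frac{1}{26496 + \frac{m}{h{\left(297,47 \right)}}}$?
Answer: $\frac{47}{1427016} \approx 3.2936 \cdot 10^{-5}$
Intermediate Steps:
$h{\left(Y,z \right)} = - \frac{z}{4}$ ($h{\left(Y,z \right)} = - \frac{z + z}{8} = - \frac{2 z}{8} = - \frac{z}{4}$)
$m = -45426$ ($m = - 3 \left(\left(-134\right) \left(-112\right) + 134\right) = - 3 \left(15008 + 134\right) = \left(-3\right) 15142 = -45426$)
$\frac{1}{26496 + \frac{m}{h{\left(297,47 \right)}}} = \frac{1}{26496 - \frac{45426}{\left(- \frac{1}{4}\right) 47}} = \frac{1}{26496 - \frac{45426}{- \frac{47}{4}}} = \frac{1}{26496 - - \frac{181704}{47}} = \frac{1}{26496 + \frac{181704}{47}} = \frac{1}{\frac{1427016}{47}} = \frac{47}{1427016}$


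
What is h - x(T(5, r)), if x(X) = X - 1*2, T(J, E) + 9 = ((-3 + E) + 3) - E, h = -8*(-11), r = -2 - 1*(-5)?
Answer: 99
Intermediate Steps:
r = 3 (r = -2 + 5 = 3)
h = 88
T(J, E) = -9 (T(J, E) = -9 + (((-3 + E) + 3) - E) = -9 + (E - E) = -9 + 0 = -9)
x(X) = -2 + X (x(X) = X - 2 = -2 + X)
h - x(T(5, r)) = 88 - (-2 - 9) = 88 - 1*(-11) = 88 + 11 = 99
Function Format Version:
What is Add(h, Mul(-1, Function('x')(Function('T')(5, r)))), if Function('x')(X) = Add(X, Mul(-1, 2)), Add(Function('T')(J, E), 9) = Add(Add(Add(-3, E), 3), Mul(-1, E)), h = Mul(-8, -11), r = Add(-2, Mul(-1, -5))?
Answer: 99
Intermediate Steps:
r = 3 (r = Add(-2, 5) = 3)
h = 88
Function('T')(J, E) = -9 (Function('T')(J, E) = Add(-9, Add(Add(Add(-3, E), 3), Mul(-1, E))) = Add(-9, Add(E, Mul(-1, E))) = Add(-9, 0) = -9)
Function('x')(X) = Add(-2, X) (Function('x')(X) = Add(X, -2) = Add(-2, X))
Add(h, Mul(-1, Function('x')(Function('T')(5, r)))) = Add(88, Mul(-1, Add(-2, -9))) = Add(88, Mul(-1, -11)) = Add(88, 11) = 99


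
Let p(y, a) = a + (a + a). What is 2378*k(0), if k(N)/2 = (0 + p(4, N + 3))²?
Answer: 385236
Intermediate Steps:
p(y, a) = 3*a (p(y, a) = a + 2*a = 3*a)
k(N) = 2*(9 + 3*N)² (k(N) = 2*(0 + 3*(N + 3))² = 2*(0 + 3*(3 + N))² = 2*(0 + (9 + 3*N))² = 2*(9 + 3*N)²)
2378*k(0) = 2378*(18*(3 + 0)²) = 2378*(18*3²) = 2378*(18*9) = 2378*162 = 385236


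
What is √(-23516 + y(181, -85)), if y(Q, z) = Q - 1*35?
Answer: I*√23370 ≈ 152.87*I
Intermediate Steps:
y(Q, z) = -35 + Q (y(Q, z) = Q - 35 = -35 + Q)
√(-23516 + y(181, -85)) = √(-23516 + (-35 + 181)) = √(-23516 + 146) = √(-23370) = I*√23370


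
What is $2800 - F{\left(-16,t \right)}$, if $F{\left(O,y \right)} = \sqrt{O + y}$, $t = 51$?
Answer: $2800 - \sqrt{35} \approx 2794.1$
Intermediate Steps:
$2800 - F{\left(-16,t \right)} = 2800 - \sqrt{-16 + 51} = 2800 - \sqrt{35}$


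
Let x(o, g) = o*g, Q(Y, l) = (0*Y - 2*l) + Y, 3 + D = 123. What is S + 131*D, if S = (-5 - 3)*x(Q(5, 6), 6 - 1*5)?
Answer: 15776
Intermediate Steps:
D = 120 (D = -3 + 123 = 120)
Q(Y, l) = Y - 2*l (Q(Y, l) = (0 - 2*l) + Y = -2*l + Y = Y - 2*l)
x(o, g) = g*o
S = 56 (S = (-5 - 3)*((6 - 1*5)*(5 - 2*6)) = -8*(6 - 5)*(5 - 12) = -8*(-7) = 56)
S + 131*D = 56 + 131*120 = 56 + 15720 = 15776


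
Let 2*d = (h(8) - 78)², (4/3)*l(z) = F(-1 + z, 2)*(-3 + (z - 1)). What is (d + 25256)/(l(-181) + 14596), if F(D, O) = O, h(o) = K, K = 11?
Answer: 55001/28637 ≈ 1.9206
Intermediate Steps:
h(o) = 11
l(z) = -6 + 3*z/2 (l(z) = 3*(2*(-3 + (z - 1)))/4 = 3*(2*(-3 + (-1 + z)))/4 = 3*(2*(-4 + z))/4 = 3*(-8 + 2*z)/4 = -6 + 3*z/2)
d = 4489/2 (d = (11 - 78)²/2 = (½)*(-67)² = (½)*4489 = 4489/2 ≈ 2244.5)
(d + 25256)/(l(-181) + 14596) = (4489/2 + 25256)/((-6 + (3/2)*(-181)) + 14596) = 55001/(2*((-6 - 543/2) + 14596)) = 55001/(2*(-555/2 + 14596)) = 55001/(2*(28637/2)) = (55001/2)*(2/28637) = 55001/28637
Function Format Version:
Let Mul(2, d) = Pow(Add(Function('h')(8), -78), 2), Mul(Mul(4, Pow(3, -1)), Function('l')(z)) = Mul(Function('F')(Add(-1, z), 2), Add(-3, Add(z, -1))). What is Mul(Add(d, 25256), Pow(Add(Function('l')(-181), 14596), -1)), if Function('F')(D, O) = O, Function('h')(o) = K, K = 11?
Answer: Rational(55001, 28637) ≈ 1.9206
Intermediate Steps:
Function('h')(o) = 11
Function('l')(z) = Add(-6, Mul(Rational(3, 2), z)) (Function('l')(z) = Mul(Rational(3, 4), Mul(2, Add(-3, Add(z, -1)))) = Mul(Rational(3, 4), Mul(2, Add(-3, Add(-1, z)))) = Mul(Rational(3, 4), Mul(2, Add(-4, z))) = Mul(Rational(3, 4), Add(-8, Mul(2, z))) = Add(-6, Mul(Rational(3, 2), z)))
d = Rational(4489, 2) (d = Mul(Rational(1, 2), Pow(Add(11, -78), 2)) = Mul(Rational(1, 2), Pow(-67, 2)) = Mul(Rational(1, 2), 4489) = Rational(4489, 2) ≈ 2244.5)
Mul(Add(d, 25256), Pow(Add(Function('l')(-181), 14596), -1)) = Mul(Add(Rational(4489, 2), 25256), Pow(Add(Add(-6, Mul(Rational(3, 2), -181)), 14596), -1)) = Mul(Rational(55001, 2), Pow(Add(Add(-6, Rational(-543, 2)), 14596), -1)) = Mul(Rational(55001, 2), Pow(Add(Rational(-555, 2), 14596), -1)) = Mul(Rational(55001, 2), Pow(Rational(28637, 2), -1)) = Mul(Rational(55001, 2), Rational(2, 28637)) = Rational(55001, 28637)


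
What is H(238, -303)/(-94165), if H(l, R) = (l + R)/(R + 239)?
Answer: -13/1205312 ≈ -1.0786e-5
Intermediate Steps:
H(l, R) = (R + l)/(239 + R)
H(238, -303)/(-94165) = ((-303 + 238)/(239 - 303))/(-94165) = (-65/(-64))*(-1/94165) = -1/64*(-65)*(-1/94165) = (65/64)*(-1/94165) = -13/1205312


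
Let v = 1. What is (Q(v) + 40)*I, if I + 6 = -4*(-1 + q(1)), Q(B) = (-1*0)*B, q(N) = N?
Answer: -240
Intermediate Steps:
Q(B) = 0 (Q(B) = 0*B = 0)
I = -6 (I = -6 - 4*(-1 + 1) = -6 - 4*0 = -6 + 0 = -6)
(Q(v) + 40)*I = (0 + 40)*(-6) = 40*(-6) = -240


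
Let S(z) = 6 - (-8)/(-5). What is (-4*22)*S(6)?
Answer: -1936/5 ≈ -387.20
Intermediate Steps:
S(z) = 22/5 (S(z) = 6 - (-8)*(-1)/5 = 6 - 2*4/5 = 6 - 8/5 = 22/5)
(-4*22)*S(6) = -4*22*(22/5) = -88*22/5 = -1936/5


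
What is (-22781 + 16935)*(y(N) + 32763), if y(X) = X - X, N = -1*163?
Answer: -191532498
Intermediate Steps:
N = -163
y(X) = 0
(-22781 + 16935)*(y(N) + 32763) = (-22781 + 16935)*(0 + 32763) = -5846*32763 = -191532498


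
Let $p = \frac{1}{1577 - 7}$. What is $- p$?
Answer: $- \frac{1}{1570} \approx -0.00063694$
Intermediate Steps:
$p = \frac{1}{1570} \approx 0.00063694$
$- p = \left(-1\right) \frac{1}{1570} = - \frac{1}{1570}$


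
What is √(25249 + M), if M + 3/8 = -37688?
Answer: I*√199030/4 ≈ 111.53*I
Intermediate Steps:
M = -301507/8 (M = -3/8 - 37688 = -301507/8 ≈ -37688.)
√(25249 + M) = √(25249 - 301507/8) = √(-99515/8) = I*√199030/4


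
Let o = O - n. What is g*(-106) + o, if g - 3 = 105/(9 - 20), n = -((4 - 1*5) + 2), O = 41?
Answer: 8094/11 ≈ 735.82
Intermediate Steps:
n = -1 (n = -((4 - 5) + 2) = -(-1 + 2) = -1*1 = -1)
o = 42 (o = 41 - 1*(-1) = 41 + 1 = 42)
g = -72/11 (g = 3 + 105/(9 - 20) = 3 + 105/(-11) = 3 + 105*(-1/11) = 3 - 105/11 = -72/11 ≈ -6.5455)
g*(-106) + o = -72/11*(-106) + 42 = 7632/11 + 42 = 8094/11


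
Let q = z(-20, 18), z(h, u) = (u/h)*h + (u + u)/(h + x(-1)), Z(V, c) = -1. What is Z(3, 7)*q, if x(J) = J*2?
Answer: -180/11 ≈ -16.364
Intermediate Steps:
x(J) = 2*J
z(h, u) = u + 2*u/(-2 + h) (z(h, u) = (u/h)*h + (u + u)/(h + 2*(-1)) = u + (2*u)/(h - 2) = u + (2*u)/(-2 + h) = u + 2*u/(-2 + h))
q = 180/11 (q = -20*18/(-2 - 20) = -20*18/(-22) = -20*18*(-1/22) = 180/11 ≈ 16.364)
Z(3, 7)*q = -1*180/11 = -180/11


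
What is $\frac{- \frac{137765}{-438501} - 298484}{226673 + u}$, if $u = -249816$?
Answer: $\frac{130885394719}{10148228643} \approx 12.897$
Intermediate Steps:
$\frac{- \frac{137765}{-438501} - 298484}{226673 + u} = \frac{- \frac{137765}{-438501} - 298484}{226673 - 249816} = \frac{\left(-137765\right) \left(- \frac{1}{438501}\right) - 298484}{-23143} = \left(\frac{137765}{438501} - 298484\right) \left(- \frac{1}{23143}\right) = \left(- \frac{130885394719}{438501}\right) \left(- \frac{1}{23143}\right) = \frac{130885394719}{10148228643}$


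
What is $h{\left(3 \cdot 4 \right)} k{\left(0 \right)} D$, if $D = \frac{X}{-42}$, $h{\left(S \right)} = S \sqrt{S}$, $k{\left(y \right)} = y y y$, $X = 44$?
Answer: $0$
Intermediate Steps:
$k{\left(y \right)} = y^{3}$ ($k{\left(y \right)} = y^{2} y = y^{3}$)
$h{\left(S \right)} = S^{\frac{3}{2}}$
$D = - \frac{22}{21}$ ($D = \frac{44}{-42} = 44 \left(- \frac{1}{42}\right) = - \frac{22}{21} \approx -1.0476$)
$h{\left(3 \cdot 4 \right)} k{\left(0 \right)} D = \left(3 \cdot 4\right)^{\frac{3}{2}} \cdot 0^{3} \left(- \frac{22}{21}\right) = 12^{\frac{3}{2}} \cdot 0 \left(- \frac{22}{21}\right) = 24 \sqrt{3} \cdot 0 \left(- \frac{22}{21}\right) = 0 \left(- \frac{22}{21}\right) = 0$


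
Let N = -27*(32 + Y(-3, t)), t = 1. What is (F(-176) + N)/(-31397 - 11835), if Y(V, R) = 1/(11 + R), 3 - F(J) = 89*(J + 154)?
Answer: -4379/172928 ≈ -0.025323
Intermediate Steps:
F(J) = -13703 - 89*J (F(J) = 3 - 89*(J + 154) = 3 - 89*(154 + J) = 3 - (13706 + 89*J) = 3 + (-13706 - 89*J) = -13703 - 89*J)
N = -3465/4 (N = -27*(32 + 1/(11 + 1)) = -27*(32 + 1/12) = -27*385/12 = -3465/4 ≈ -866.25)
(F(-176) + N)/(-31397 - 11835) = ((-13703 - 89*(-176)) - 3465/4)/(-31397 - 11835) = ((-13703 + 15664) - 3465/4)/(-43232) = (1961 - 3465/4)*(-1/43232) = (4379/4)*(-1/43232) = -4379/172928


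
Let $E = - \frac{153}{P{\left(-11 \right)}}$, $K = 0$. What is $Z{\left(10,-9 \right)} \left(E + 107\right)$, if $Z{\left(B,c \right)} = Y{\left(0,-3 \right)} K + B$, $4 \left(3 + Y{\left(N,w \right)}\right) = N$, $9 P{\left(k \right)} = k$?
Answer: $\frac{25540}{11} \approx 2321.8$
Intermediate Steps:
$P{\left(k \right)} = \frac{k}{9}$
$Y{\left(N,w \right)} = -3 + \frac{N}{4}$
$Z{\left(B,c \right)} = B$ ($Z{\left(B,c \right)} = \left(-3 + \frac{1}{4} \cdot 0\right) 0 + B = \left(-3 + 0\right) 0 + B = \left(-3\right) 0 + B = 0 + B = B$)
$E = \frac{1377}{11}$ ($E = - \frac{153}{\frac{1}{9} \left(-11\right)} = - \frac{153}{- \frac{11}{9}} = \left(-153\right) \left(- \frac{9}{11}\right) = \frac{1377}{11} \approx 125.18$)
$Z{\left(10,-9 \right)} \left(E + 107\right) = 10 \left(\frac{1377}{11} + 107\right) = 10 \cdot \frac{2554}{11} = \frac{25540}{11}$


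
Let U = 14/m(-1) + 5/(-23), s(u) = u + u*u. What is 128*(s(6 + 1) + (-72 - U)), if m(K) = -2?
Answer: -25856/23 ≈ -1124.2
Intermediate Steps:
s(u) = u + u²
U = -166/23 (U = 14/(-2) + 5/(-23) = 14*(-½) + 5*(-1/23) = -7 - 5/23 = -166/23 ≈ -7.2174)
128*(s(6 + 1) + (-72 - U)) = 128*((6 + 1)*(1 + (6 + 1)) + (-72 - 1*(-166/23))) = 128*(7*(1 + 7) + (-72 + 166/23)) = 128*(7*8 - 1490/23) = 128*(56 - 1490/23) = 128*(-202/23) = -25856/23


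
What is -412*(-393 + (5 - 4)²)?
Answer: 161504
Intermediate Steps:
-412*(-393 + (5 - 4)²) = -412*(-393 + 1²) = -412*(-393 + 1) = -412*(-392) = 161504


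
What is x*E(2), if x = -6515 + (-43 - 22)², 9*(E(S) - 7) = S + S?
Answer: -153430/9 ≈ -17048.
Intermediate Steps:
E(S) = 7 + 2*S/9 (E(S) = 7 + (S + S)/9 = 7 + (2*S)/9 = 7 + 2*S/9)
x = -2290 (x = -6515 + (-65)² = -6515 + 4225 = -2290)
x*E(2) = -2290*(7 + (2/9)*2) = -2290*(7 + 4/9) = -2290*67/9 = -153430/9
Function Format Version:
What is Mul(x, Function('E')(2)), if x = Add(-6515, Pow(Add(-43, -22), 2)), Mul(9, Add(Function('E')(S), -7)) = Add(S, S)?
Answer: Rational(-153430, 9) ≈ -17048.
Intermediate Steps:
Function('E')(S) = Add(7, Mul(Rational(2, 9), S)) (Function('E')(S) = Add(7, Mul(Rational(1, 9), Add(S, S))) = Add(7, Mul(Rational(1, 9), Mul(2, S))) = Add(7, Mul(Rational(2, 9), S)))
x = -2290 (x = Add(-6515, Pow(-65, 2)) = Add(-6515, 4225) = -2290)
Mul(x, Function('E')(2)) = Mul(-2290, Add(7, Mul(Rational(2, 9), 2))) = Mul(-2290, Add(7, Rational(4, 9))) = Mul(-2290, Rational(67, 9)) = Rational(-153430, 9)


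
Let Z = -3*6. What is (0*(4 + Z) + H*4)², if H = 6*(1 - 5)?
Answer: 9216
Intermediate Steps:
H = -24 (H = 6*(-4) = -24)
Z = -18
(0*(4 + Z) + H*4)² = (0*(4 - 18) - 24*4)² = (0*(-14) - 96)² = (0 - 96)² = (-96)² = 9216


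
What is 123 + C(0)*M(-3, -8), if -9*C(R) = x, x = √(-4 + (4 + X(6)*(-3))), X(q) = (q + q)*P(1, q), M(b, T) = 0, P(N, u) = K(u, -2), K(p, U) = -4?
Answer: 123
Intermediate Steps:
P(N, u) = -4
X(q) = -8*q (X(q) = (q + q)*(-4) = (2*q)*(-4) = -8*q)
x = 12 (x = √(-4 + (4 - 8*6*(-3))) = √(-4 + (4 - 48*(-3))) = √(-4 + (4 + 144)) = √(-4 + 148) = √144 = 12)
C(R) = -4/3 (C(R) = -⅑*12 = -4/3)
123 + C(0)*M(-3, -8) = 123 - 4/3*0 = 123 + 0 = 123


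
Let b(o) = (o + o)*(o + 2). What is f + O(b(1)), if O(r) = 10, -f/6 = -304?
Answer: 1834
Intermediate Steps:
f = 1824 (f = -6*(-304) = 1824)
b(o) = 2*o*(2 + o) (b(o) = (2*o)*(2 + o) = 2*o*(2 + o))
f + O(b(1)) = 1824 + 10 = 1834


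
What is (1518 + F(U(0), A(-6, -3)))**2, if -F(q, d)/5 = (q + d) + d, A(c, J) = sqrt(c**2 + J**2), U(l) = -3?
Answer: 2354589 - 91980*sqrt(5) ≈ 2.1489e+6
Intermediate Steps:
A(c, J) = sqrt(J**2 + c**2)
F(q, d) = -10*d - 5*q (F(q, d) = -5*((q + d) + d) = -5*((d + q) + d) = -5*(q + 2*d) = -10*d - 5*q)
(1518 + F(U(0), A(-6, -3)))**2 = (1518 + (-10*sqrt((-3)**2 + (-6)**2) - 5*(-3)))**2 = (1518 + (-10*sqrt(9 + 36) + 15))**2 = (1518 + (-30*sqrt(5) + 15))**2 = (1518 + (15 - 30*sqrt(5)))**2 = (1533 - 30*sqrt(5))**2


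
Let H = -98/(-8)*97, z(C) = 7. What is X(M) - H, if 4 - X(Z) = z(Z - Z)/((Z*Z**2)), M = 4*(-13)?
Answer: -166515017/140608 ≈ -1184.3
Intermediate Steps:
M = -52
X(Z) = 4 - 7/Z**3 (X(Z) = 4 - 7/(Z*Z**2) = 4 - 7/(Z**3) = 4 - 7/Z**3)
H = 4753/4 (H = -98*(-1/8)*97 = (49/4)*97 = 4753/4 ≈ 1188.3)
X(M) - H = (4 - 7/(-52)**3) - 1*4753/4 = (4 - 7*(-1/140608)) - 4753/4 = (4 + 7/140608) - 4753/4 = 562439/140608 - 4753/4 = -166515017/140608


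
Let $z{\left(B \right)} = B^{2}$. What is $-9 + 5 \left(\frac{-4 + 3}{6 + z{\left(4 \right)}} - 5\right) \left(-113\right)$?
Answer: $\frac{62517}{22} \approx 2841.7$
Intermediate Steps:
$-9 + 5 \left(\frac{-4 + 3}{6 + z{\left(4 \right)}} - 5\right) \left(-113\right) = -9 + 5 \left(\frac{-4 + 3}{6 + 4^{2}} - 5\right) \left(-113\right) = -9 + 5 \left(- \frac{1}{6 + 16} - 5\right) \left(-113\right) = -9 + 5 \left(- \frac{1}{22} - 5\right) \left(-113\right) = -9 + 5 \left(- \frac{111}{22}\right) \left(-113\right) = -9 - - \frac{62715}{22} = -9 + \frac{62715}{22} = \frac{62517}{22}$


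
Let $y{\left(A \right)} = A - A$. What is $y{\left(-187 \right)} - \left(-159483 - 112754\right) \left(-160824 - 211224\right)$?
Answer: $-101285231376$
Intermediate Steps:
$y{\left(A \right)} = 0$
$y{\left(-187 \right)} - \left(-159483 - 112754\right) \left(-160824 - 211224\right) = 0 - \left(-159483 - 112754\right) \left(-160824 - 211224\right) = 0 - \left(-272237\right) \left(-372048\right) = 0 - 101285231376 = -101285231376$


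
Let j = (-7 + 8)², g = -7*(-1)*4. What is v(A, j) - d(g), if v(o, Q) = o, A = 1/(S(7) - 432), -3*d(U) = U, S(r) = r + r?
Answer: 11701/1254 ≈ 9.3309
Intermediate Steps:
S(r) = 2*r
g = 28 (g = 7*4 = 28)
d(U) = -U/3
A = -1/418 (A = 1/(2*7 - 432) = 1/(14 - 432) = 1/(-418) = -1/418 ≈ -0.0023923)
j = 1 (j = 1² = 1)
v(A, j) - d(g) = -1/418 - (-1)*28/3 = -1/418 - 1*(-28/3) = -1/418 + 28/3 = 11701/1254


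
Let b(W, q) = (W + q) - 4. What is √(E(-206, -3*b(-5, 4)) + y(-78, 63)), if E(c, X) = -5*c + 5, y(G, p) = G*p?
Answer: 3*I*√431 ≈ 62.282*I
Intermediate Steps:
b(W, q) = -4 + W + q
E(c, X) = 5 - 5*c
√(E(-206, -3*b(-5, 4)) + y(-78, 63)) = √((5 - 5*(-206)) - 78*63) = √((5 + 1030) - 4914) = √(1035 - 4914) = √(-3879) = 3*I*√431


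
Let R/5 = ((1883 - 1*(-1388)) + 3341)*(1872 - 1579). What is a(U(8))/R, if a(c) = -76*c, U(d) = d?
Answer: -8/127455 ≈ -6.2767e-5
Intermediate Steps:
R = 9686580 (R = 5*(((1883 - 1*(-1388)) + 3341)*(1872 - 1579)) = 5*(((1883 + 1388) + 3341)*293) = 5*((3271 + 3341)*293) = 5*(6612*293) = 5*1937316 = 9686580)
a(U(8))/R = -76*8/9686580 = -608*1/9686580 = -8/127455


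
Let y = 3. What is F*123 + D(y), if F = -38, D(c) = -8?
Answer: -4682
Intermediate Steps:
F*123 + D(y) = -38*123 - 8 = -4674 - 8 = -4682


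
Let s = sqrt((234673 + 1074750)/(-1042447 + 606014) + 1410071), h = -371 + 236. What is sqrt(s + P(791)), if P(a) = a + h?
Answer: sqrt(124950788848784 + 872866*sqrt(67145239670322390))/436433 ≈ 42.936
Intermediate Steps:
h = -135
P(a) = -135 + a (P(a) = a - 135 = -135 + a)
s = 2*sqrt(67145239670322390)/436433 (s = sqrt(1309423/(-436433) + 1410071) = sqrt(1309423*(-1/436433) + 1410071) = sqrt(-1309423/436433 + 1410071) = sqrt(615400207320/436433) = 2*sqrt(67145239670322390)/436433 ≈ 1187.5)
sqrt(s + P(791)) = sqrt(2*sqrt(67145239670322390)/436433 + (-135 + 791)) = sqrt(2*sqrt(67145239670322390)/436433 + 656) = sqrt(656 + 2*sqrt(67145239670322390)/436433)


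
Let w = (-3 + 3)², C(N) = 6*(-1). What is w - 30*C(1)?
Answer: 180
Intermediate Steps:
C(N) = -6
w = 0 (w = 0² = 0)
w - 30*C(1) = 0 - 30*(-6) = 0 + 180 = 180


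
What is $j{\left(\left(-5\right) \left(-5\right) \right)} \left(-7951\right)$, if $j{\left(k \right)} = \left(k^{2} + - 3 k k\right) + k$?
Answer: $9739975$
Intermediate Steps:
$j{\left(k \right)} = k - 2 k^{2}$ ($j{\left(k \right)} = \left(k^{2} - 3 k^{2}\right) + k = - 2 k^{2} + k = k - 2 k^{2}$)
$j{\left(\left(-5\right) \left(-5\right) \right)} \left(-7951\right) = \left(-5\right) \left(-5\right) \left(1 - 2 \left(\left(-5\right) \left(-5\right)\right)\right) \left(-7951\right) = 25 \left(1 - 50\right) \left(-7951\right) = 25 \left(-49\right) \left(-7951\right) = \left(-1225\right) \left(-7951\right) = 9739975$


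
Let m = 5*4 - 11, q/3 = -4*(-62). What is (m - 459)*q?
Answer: -334800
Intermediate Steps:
q = 744 (q = 3*(-4*(-62)) = 3*248 = 744)
m = 9 (m = 20 - 11 = 9)
(m - 459)*q = (9 - 459)*744 = -450*744 = -334800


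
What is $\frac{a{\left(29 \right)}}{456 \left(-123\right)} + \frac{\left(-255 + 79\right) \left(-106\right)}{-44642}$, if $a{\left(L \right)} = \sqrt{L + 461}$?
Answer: $- \frac{9328}{22321} - \frac{7 \sqrt{10}}{56088} \approx -0.4183$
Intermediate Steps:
$a{\left(L \right)} = \sqrt{461 + L}$
$\frac{a{\left(29 \right)}}{456 \left(-123\right)} + \frac{\left(-255 + 79\right) \left(-106\right)}{-44642} = \frac{\sqrt{461 + 29}}{456 \left(-123\right)} + \frac{\left(-255 + 79\right) \left(-106\right)}{-44642} = \frac{\sqrt{490}}{-56088} + \left(-176\right) \left(-106\right) \left(- \frac{1}{44642}\right) = 7 \sqrt{10} \left(- \frac{1}{56088}\right) + 18656 \left(- \frac{1}{44642}\right) = - \frac{7 \sqrt{10}}{56088} - \frac{9328}{22321} = - \frac{9328}{22321} - \frac{7 \sqrt{10}}{56088}$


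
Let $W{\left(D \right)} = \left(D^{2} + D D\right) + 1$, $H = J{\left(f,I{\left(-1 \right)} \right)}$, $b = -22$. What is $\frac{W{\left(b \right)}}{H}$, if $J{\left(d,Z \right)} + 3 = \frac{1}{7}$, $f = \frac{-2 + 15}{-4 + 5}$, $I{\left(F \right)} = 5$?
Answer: $- \frac{6783}{20} \approx -339.15$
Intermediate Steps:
$f = 13$ ($f = \frac{13}{1} = 13 \cdot 1 = 13$)
$J{\left(d,Z \right)} = - \frac{20}{7}$ ($J{\left(d,Z \right)} = -3 + \frac{1}{7} = - \frac{20}{7}$)
$H = - \frac{20}{7} \approx -2.8571$
$W{\left(D \right)} = 1 + 2 D^{2}$ ($W{\left(D \right)} = \left(D^{2} + D^{2}\right) + 1 = 2 D^{2} + 1 = 1 + 2 D^{2}$)
$\frac{W{\left(b \right)}}{H} = \frac{1 + 2 \left(-22\right)^{2}}{- \frac{20}{7}} = \left(1 + 2 \cdot 484\right) \left(- \frac{7}{20}\right) = \left(1 + 968\right) \left(- \frac{7}{20}\right) = 969 \left(- \frac{7}{20}\right) = - \frac{6783}{20}$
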